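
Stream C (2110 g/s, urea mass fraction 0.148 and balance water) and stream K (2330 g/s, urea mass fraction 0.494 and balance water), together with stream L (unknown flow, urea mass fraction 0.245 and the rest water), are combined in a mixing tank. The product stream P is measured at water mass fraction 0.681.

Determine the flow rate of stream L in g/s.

Let L be the unknown flow. Total out = 4440 + L.
water balance: 2976.7 + 0.755·L = 0.681·(4440 + L)
(0.755 − 0.681)·L = 0.681×4440 − 2976.7 = 46.94
L = 46.94 / 0.074 = 634.32 g/s

634.3 g/s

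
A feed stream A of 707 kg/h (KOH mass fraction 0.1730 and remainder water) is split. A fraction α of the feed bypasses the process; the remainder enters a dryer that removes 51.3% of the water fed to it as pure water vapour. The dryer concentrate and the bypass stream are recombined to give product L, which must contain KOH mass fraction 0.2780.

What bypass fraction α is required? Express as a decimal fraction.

All 707×0.173 = 122.31 kg/h of KOH reaches L, so L = 122.31/0.278 = 439.97 kg/h and vapour = 267.03 kg/h.
The evaporator receives (1−α)·707 of feed at 0.827 water and removes 0.513 of that water:
0.513×0.827×(1−α)×707 = 267.03
(1−α) = 267.03/299.95 = 0.8903;  α = 0.1097.

0.110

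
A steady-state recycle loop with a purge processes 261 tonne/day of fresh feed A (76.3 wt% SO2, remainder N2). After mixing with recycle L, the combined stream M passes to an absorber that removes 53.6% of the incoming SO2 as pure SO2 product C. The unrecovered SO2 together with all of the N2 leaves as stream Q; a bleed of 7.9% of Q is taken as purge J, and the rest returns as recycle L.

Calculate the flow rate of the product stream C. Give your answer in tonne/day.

186.4 tonne/day

SO2 in M: m_A = 261×0.763 + (1−0.079)·(1−0.536)·m_A, so m_A = 199.14/0.5727 = 347.75 tonne/day.
Product C = 0.536×347.75 = 186.4 tonne/day.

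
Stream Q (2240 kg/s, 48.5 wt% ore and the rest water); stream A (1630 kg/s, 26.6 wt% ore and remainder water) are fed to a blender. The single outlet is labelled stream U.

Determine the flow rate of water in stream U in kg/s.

water out = water in = 2240×0.515 + 1630×0.734 = 2350 kg/s.

2350 kg/s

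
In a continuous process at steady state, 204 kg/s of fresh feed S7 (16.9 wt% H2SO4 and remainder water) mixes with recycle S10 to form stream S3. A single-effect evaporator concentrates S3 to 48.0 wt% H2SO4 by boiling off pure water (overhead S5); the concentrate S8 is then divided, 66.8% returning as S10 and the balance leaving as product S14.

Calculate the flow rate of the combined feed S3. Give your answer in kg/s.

348.5 kg/s

Overall H2SO4 balance (none leaves overhead): H2SO4 in fresh feed = H2SO4 in product, i.e. 204×0.169 = (1−0.668)·S8·0.480.
S8 = 34.476/(0.480×0.332) = 216.34 kg/s.
Recycle S10 = 0.668×216.34 = 144.52 kg/s.
Combined feed S3 = 204 + 144.52 = 348.52 kg/s.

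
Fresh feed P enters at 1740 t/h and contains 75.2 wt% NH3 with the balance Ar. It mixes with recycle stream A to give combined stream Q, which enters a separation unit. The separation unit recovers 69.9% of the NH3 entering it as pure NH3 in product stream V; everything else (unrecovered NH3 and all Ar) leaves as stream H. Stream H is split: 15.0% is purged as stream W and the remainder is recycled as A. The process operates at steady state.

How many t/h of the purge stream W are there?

Ar enters only via P and leaves only via the purge: 1740×0.248 = 0.150×(Ar in H), and the separation unit passes all Ar, so Ar in Q = Ar in H = 2876.8 t/h.
NH3 in Q: m_A = 1740×0.752 + (1−0.150)·(1−0.699)·m_A, so m_A = 1308.5/0.7441 = 1758.4 t/h.
H = (1−0.699)×1758.4 + 2876.8 = 3406.1 t/h.
Purge W = 0.150×3406.1 = 510.91 t/h.

510.9 t/h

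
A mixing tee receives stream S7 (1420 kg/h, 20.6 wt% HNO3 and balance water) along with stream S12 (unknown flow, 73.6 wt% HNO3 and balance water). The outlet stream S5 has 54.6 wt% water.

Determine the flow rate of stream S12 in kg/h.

Let S12 be the unknown flow. Total out = 1420 + S12.
water balance: 1127.5 + 0.264·S12 = 0.546·(1420 + S12)
(0.264 − 0.546)·S12 = 0.546×1420 − 1127.5 = -352.16
S12 = -352.16 / -0.282 = 1248.8 kg/h

1249 kg/h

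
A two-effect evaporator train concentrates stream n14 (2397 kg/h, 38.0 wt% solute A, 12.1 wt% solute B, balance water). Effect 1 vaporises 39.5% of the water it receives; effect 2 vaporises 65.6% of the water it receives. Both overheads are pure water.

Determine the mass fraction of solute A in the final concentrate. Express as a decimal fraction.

0.628

water in feed = 2397×0.499 = 1196.1 kg/h.
After stage 1: water left = (1−0.395)×1196.1 = 723.64; stream total = 1924.5 kg/h.
After stage 2: water left = (1−0.656)×723.64 = 248.93; final concentrate = 1449.8 kg/h.
solute A fraction = 910.86/1449.8 = 0.628.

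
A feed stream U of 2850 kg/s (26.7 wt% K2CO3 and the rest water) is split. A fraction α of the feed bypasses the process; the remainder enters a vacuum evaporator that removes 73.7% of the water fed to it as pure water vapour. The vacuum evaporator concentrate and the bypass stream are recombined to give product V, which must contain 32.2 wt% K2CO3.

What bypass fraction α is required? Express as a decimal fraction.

0.684

All 2850×0.267 = 760.95 kg/s of K2CO3 reaches V, so V = 760.95/0.322 = 2363.2 kg/s and vapour = 486.8 kg/s.
The evaporator receives (1−α)·2850 of feed at 0.733 water and removes 0.737 of that water:
0.737×0.733×(1−α)×2850 = 486.8
(1−α) = 486.8/1539.6 = 0.3162;  α = 0.6838.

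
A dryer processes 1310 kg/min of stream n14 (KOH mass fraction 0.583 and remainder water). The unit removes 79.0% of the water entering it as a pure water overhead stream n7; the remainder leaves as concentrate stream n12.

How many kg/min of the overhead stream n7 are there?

431.6 kg/min

water entering = 1310×0.417 = 546.27 kg/min; overhead removed = 0.790×546.27 = 431.55 kg/min.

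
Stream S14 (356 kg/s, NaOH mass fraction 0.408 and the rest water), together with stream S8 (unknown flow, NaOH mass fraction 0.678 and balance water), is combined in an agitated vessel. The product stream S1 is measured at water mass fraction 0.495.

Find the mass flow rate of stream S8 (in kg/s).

199.6 kg/s

Let S8 be the unknown flow. Total out = 356 + S8.
water balance: 210.75 + 0.322·S8 = 0.495·(356 + S8)
(0.322 − 0.495)·S8 = 0.495×356 − 210.75 = -34.532
S8 = -34.532 / -0.173 = 199.61 kg/s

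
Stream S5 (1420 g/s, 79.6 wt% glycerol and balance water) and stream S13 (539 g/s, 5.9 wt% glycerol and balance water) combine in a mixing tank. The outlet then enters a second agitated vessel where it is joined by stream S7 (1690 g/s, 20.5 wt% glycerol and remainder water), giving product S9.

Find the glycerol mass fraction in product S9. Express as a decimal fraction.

0.413

Overall, product flow = 3649 g/s.
glycerol in = 1420×0.796 + 539×0.059 + 1690×0.205 = 1508.6 g/s.
glycerol fraction in S9 = 0.413.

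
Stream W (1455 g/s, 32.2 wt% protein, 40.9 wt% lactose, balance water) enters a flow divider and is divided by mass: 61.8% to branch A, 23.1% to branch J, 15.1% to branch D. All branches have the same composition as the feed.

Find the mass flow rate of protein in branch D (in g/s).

70.75 g/s

Branch D total = 0.151×1455 = 219.7 g/s.
protein in D = 0.322×219.7 = 70.745 g/s.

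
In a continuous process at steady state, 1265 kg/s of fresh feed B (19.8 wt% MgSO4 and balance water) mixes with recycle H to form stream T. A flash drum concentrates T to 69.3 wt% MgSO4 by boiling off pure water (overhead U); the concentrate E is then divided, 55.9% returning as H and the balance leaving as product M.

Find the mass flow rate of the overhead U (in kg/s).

903.6 kg/s

Overall MgSO4 balance (none leaves overhead): MgSO4 in fresh feed = MgSO4 in product, i.e. 1265×0.198 = (1−0.559)·E·0.693.
E = 250.47/(0.693×0.441) = 819.57 kg/s.
Recycle H = 0.559×819.57 = 458.14 kg/s.
Combined feed T = 1265 + 458.14 = 1723.1 kg/s.
Overhead U = T − E = 1723.1 − 819.57 = 903.57 kg/s.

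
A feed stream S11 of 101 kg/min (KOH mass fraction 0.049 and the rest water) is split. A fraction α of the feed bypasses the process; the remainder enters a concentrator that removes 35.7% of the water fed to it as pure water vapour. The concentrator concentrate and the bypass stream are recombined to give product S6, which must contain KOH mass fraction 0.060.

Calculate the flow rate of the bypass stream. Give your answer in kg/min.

46.46 kg/min

All 101×0.049 = 4.949 kg/min of KOH reaches S6, so S6 = 4.949/0.060 = 82.483 kg/min and vapour = 18.517 kg/min.
The evaporator receives (1−α)·101 of feed at 0.951 water and removes 0.357 of that water:
0.357×0.951×(1−α)×101 = 18.517
(1−α) = 18.517/34.29 = 0.5400;  α = 0.4600.
Bypass flow = 0.4600×101 = 46.46 kg/min.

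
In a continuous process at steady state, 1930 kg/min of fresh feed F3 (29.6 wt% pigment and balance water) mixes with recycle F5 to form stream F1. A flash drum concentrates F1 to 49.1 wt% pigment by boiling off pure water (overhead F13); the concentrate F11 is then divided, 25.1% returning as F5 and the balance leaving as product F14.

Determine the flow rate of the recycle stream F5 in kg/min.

389.9 kg/min

Overall pigment balance (none leaves overhead): pigment in fresh feed = pigment in product, i.e. 1930×0.296 = (1−0.251)·F11·0.491.
F11 = 571.28/(0.491×0.749) = 1553.4 kg/min.
Recycle F5 = 0.251×1553.4 = 389.91 kg/min.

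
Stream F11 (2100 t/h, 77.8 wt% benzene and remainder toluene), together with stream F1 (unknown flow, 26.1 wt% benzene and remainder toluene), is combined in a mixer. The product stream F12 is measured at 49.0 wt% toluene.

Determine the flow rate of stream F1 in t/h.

Let F1 be the unknown flow. Total out = 2100 + F1.
toluene balance: 466.2 + 0.739·F1 = 0.490·(2100 + F1)
(0.739 − 0.490)·F1 = 0.490×2100 − 466.2 = 562.8
F1 = 562.8 / 0.249 = 2260.2 t/h

2260 t/h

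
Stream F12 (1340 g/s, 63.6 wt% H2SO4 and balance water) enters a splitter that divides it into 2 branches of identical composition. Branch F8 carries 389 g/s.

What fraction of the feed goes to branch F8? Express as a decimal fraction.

0.290

Fraction to F8 = 389/1340 = 0.2903.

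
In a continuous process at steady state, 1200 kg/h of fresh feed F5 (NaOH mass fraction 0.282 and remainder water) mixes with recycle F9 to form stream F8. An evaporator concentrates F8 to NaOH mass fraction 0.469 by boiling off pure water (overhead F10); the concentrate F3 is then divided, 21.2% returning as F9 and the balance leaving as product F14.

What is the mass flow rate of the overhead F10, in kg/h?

478.5 kg/h

Overall NaOH balance (none leaves overhead): NaOH in fresh feed = NaOH in product, i.e. 1200×0.282 = (1−0.212)·F3·0.469.
F3 = 338.4/(0.469×0.788) = 915.65 kg/h.
Recycle F9 = 0.212×915.65 = 194.12 kg/h.
Combined feed F8 = 1200 + 194.12 = 1394.1 kg/h.
Overhead F10 = F8 − F3 = 1394.1 − 915.65 = 478.46 kg/h.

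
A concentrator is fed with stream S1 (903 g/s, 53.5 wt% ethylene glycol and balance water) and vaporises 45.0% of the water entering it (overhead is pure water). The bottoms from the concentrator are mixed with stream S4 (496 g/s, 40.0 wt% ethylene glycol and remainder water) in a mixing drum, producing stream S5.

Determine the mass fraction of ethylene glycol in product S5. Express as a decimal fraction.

Vapour removed = 0.450×0.465×903 = 188.95 g/s; concentrate = 714.05 g/s.
ethylene glycol reaching the mixer = 483.11 (from concentrate) + 496×0.400 = 681.5 g/s.
Product flow = 714.05 + 496 = 1210 g/s; ethylene glycol fraction = 0.563.

0.563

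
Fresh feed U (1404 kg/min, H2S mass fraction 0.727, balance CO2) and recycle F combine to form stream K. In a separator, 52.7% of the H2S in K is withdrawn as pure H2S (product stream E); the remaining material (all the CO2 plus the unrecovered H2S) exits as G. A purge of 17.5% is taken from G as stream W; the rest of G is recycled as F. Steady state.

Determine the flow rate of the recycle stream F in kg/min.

2460 kg/min

CO2 enters only via U and leaves only via the purge: 1404×0.273 = 0.175×(CO2 in G), and the separator passes all CO2, so CO2 in K = CO2 in G = 2190.2 kg/min.
H2S in K: m_A = 1404×0.727 + (1−0.175)·(1−0.527)·m_A, so m_A = 1020.7/0.6098 = 1673.9 kg/min.
G = (1−0.527)×1673.9 + 2190.2 = 2982 kg/min.
Recycle F = (1−0.175)×2982 = 2460.1 kg/min.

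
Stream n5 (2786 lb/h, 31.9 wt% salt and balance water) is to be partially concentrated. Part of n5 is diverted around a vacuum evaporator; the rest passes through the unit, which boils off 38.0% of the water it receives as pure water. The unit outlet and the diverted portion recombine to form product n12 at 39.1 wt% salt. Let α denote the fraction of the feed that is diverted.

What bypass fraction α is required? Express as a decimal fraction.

0.288

All 2786×0.319 = 888.73 lb/h of salt reaches n12, so n12 = 888.73/0.391 = 2273 lb/h and vapour = 513.02 lb/h.
The evaporator receives (1−α)·2786 of feed at 0.681 water and removes 0.380 of that water:
0.380×0.681×(1−α)×2786 = 513.02
(1−α) = 513.02/720.96 = 0.7116;  α = 0.2884.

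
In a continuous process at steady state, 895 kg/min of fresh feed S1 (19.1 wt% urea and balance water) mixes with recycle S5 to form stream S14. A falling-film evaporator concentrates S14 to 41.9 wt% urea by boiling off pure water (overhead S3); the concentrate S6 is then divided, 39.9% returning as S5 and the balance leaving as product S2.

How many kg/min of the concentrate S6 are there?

678.8 kg/min

Overall urea balance (none leaves overhead): urea in fresh feed = urea in product, i.e. 895×0.191 = (1−0.399)·S6·0.419.
S6 = 170.94/(0.419×0.601) = 678.84 kg/min.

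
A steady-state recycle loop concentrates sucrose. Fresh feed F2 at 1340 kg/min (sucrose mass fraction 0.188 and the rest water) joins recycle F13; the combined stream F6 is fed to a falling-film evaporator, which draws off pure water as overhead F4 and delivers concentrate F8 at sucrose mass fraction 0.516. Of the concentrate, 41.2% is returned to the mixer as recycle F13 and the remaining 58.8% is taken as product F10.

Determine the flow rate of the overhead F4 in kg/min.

851.8 kg/min

Overall sucrose balance (none leaves overhead): sucrose in fresh feed = sucrose in product, i.e. 1340×0.188 = (1−0.412)·F8·0.516.
F8 = 251.92/(0.516×0.588) = 830.3 kg/min.
Recycle F13 = 0.412×830.3 = 342.08 kg/min.
Combined feed F6 = 1340 + 342.08 = 1682.1 kg/min.
Overhead F4 = F6 − F8 = 1682.1 − 830.3 = 851.78 kg/min.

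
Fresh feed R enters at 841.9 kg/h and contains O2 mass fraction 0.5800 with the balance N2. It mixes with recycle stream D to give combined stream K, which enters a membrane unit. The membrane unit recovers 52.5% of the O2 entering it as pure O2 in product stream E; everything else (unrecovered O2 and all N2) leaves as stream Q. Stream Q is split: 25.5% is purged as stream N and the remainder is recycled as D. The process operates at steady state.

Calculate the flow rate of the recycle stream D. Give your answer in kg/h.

N2 enters only via R and leaves only via the purge: 841.9×0.420 = 0.255×(N2 in Q), and the membrane unit passes all N2, so N2 in K = N2 in Q = 1386.7 kg/h.
O2 in K: m_A = 841.9×0.580 + (1−0.255)·(1−0.525)·m_A, so m_A = 488.3/0.6461 = 755.74 kg/h.
Q = (1−0.525)×755.74 + 1386.7 = 1745.6 kg/h.
Recycle D = (1−0.255)×1745.6 = 1300.5 kg/h.

1300 kg/h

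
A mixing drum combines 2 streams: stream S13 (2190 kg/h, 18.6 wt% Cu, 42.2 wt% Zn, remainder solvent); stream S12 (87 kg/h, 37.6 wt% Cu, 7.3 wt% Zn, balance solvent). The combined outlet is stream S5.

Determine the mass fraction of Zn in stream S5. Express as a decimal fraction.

Total flow out = 2190 + 87 = 2277 kg/h.
Zn in = 2190×0.422 + 87×0.073 = 930.53 kg/h.
Zn mass fraction in S5 = 930.53/2277 = 0.4087.

0.4087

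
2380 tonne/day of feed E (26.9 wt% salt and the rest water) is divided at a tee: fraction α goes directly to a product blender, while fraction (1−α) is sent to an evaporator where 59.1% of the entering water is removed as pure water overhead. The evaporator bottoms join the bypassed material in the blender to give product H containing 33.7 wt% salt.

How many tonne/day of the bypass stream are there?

1268 tonne/day

All 2380×0.269 = 640.22 tonne/day of salt reaches H, so H = 640.22/0.337 = 1899.8 tonne/day and vapour = 480.24 tonne/day.
The evaporator receives (1−α)·2380 of feed at 0.731 water and removes 0.591 of that water:
0.591×0.731×(1−α)×2380 = 480.24
(1−α) = 480.24/1028.2 = 0.4671;  α = 0.5329.
Bypass flow = 0.5329×2380 = 1268.4 tonne/day.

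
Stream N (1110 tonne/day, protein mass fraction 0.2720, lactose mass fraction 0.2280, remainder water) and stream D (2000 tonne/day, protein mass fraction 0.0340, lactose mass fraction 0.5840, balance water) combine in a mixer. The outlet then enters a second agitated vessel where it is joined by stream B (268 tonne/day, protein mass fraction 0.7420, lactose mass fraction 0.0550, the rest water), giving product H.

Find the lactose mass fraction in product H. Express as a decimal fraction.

Overall, product flow = 3378 tonne/day.
lactose in = 1110×0.228 + 2000×0.584 + 268×0.055 = 1435.8 tonne/day.
lactose fraction in H = 0.4251.

0.4251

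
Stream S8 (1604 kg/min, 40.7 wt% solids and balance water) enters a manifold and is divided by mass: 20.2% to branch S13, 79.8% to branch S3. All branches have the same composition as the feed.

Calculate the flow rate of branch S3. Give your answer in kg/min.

1280 kg/min

Branch S3 flow = 0.798×1604 = 1280 kg/min.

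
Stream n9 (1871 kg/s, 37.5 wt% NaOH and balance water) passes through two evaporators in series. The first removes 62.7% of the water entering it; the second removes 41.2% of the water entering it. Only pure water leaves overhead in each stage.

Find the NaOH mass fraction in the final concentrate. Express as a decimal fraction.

water in feed = 1871×0.625 = 1169.4 kg/s.
After stage 1: water left = (1−0.627)×1169.4 = 436.18; stream total = 1137.8 kg/s.
After stage 2: water left = (1−0.412)×436.18 = 256.47; final concentrate = 958.1 kg/s.
NaOH fraction = 701.62/958.1 = 0.7323.

0.7323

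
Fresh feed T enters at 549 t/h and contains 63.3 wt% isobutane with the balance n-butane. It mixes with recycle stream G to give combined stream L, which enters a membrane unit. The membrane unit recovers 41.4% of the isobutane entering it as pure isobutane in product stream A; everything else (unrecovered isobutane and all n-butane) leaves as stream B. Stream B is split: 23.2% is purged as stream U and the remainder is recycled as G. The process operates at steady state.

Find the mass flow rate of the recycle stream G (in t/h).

951.4 t/h

n-butane enters only via T and leaves only via the purge: 549×0.367 = 0.232×(n-butane in B), and the membrane unit passes all n-butane, so n-butane in L = n-butane in B = 868.46 t/h.
isobutane in L: m_A = 549×0.633 + (1−0.232)·(1−0.414)·m_A, so m_A = 347.52/0.5500 = 631.9 t/h.
B = (1−0.414)×631.9 + 868.46 = 1238.8 t/h.
Recycle G = (1−0.232)×1238.8 = 951.37 t/h.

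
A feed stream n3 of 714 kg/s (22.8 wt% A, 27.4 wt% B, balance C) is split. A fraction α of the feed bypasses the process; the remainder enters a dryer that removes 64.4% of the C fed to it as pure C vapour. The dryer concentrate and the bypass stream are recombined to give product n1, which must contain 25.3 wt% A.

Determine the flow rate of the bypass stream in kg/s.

494 kg/s

All 714×0.228 = 162.79 kg/s of A reaches n1, so n1 = 162.79/0.253 = 643.45 kg/s and vapour = 70.553 kg/s.
The evaporator receives (1−α)·714 of feed at 0.498 C and removes 0.644 of that C:
0.644×0.498×(1−α)×714 = 70.553
(1−α) = 70.553/228.99 = 0.3081;  α = 0.6919.
Bypass flow = 0.6919×714 = 494.01 kg/s.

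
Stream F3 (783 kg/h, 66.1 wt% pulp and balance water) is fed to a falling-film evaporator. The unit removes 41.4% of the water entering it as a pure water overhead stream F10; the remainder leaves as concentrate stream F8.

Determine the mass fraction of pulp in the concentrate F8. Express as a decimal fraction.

0.769

pulp is not removed: 783×0.661 = 517.56 kg/h of pulp enters F8.
water entering = 783×0.339 = 265.44 kg/h; overhead removed = 0.414×265.44 = 109.89 kg/h.
Concentrate = 783 − 109.89 = 673.11 kg/h.
Mass fraction = 517.56/673.11 = 0.769.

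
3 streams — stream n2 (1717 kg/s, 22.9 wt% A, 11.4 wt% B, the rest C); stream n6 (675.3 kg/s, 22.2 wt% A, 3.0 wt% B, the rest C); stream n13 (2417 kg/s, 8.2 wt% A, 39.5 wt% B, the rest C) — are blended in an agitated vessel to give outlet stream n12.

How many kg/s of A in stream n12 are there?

741.3 kg/s

A out = A in = 1717×0.229 + 675.3×0.222 + 2417×0.082 = 741.3 kg/s.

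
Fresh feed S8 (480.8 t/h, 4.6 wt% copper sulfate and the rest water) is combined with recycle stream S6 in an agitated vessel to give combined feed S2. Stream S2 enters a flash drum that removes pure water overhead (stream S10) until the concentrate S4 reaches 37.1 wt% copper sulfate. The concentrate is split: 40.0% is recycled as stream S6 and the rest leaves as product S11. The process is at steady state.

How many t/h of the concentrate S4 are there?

99.36 t/h

Overall copper sulfate balance (none leaves overhead): copper sulfate in fresh feed = copper sulfate in product, i.e. 480.8×0.046 = (1−0.400)·S4·0.371.
S4 = 22.117/(0.371×0.600) = 99.357 t/h.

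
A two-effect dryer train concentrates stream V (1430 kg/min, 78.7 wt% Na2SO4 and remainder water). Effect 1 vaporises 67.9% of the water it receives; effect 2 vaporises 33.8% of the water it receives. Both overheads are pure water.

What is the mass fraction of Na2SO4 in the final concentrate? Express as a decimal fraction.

0.9456

water in feed = 1430×0.213 = 304.59 kg/min.
After stage 1: water left = (1−0.679)×304.59 = 97.773; stream total = 1223.2 kg/min.
After stage 2: water left = (1−0.338)×97.773 = 64.726; final concentrate = 1190.1 kg/min.
Na2SO4 fraction = 1125.4/1190.1 = 0.9456.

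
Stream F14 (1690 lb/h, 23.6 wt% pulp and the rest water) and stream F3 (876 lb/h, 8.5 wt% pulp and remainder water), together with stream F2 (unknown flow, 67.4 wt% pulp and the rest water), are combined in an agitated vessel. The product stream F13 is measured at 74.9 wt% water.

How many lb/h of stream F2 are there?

Let F2 be the unknown flow. Total out = 2566 + F2.
water balance: 2092.7 + 0.326·F2 = 0.749·(2566 + F2)
(0.326 − 0.749)·F2 = 0.749×2566 − 2092.7 = -170.77
F2 = -170.77 / -0.423 = 403.7 lb/h

403.7 lb/h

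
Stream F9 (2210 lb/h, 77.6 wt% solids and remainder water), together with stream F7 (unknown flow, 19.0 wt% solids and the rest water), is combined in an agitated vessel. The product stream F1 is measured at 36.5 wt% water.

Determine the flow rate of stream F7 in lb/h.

Let F7 be the unknown flow. Total out = 2210 + F7.
water balance: 495.04 + 0.810·F7 = 0.365·(2210 + F7)
(0.810 − 0.365)·F7 = 0.365×2210 − 495.04 = 311.61
F7 = 311.61 / 0.445 = 700.25 lb/h

700.2 lb/h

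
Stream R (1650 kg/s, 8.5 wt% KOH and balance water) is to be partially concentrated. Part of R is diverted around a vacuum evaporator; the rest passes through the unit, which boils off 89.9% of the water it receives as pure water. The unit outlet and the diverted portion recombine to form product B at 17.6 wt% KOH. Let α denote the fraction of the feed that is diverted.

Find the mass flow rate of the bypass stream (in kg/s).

All 1650×0.085 = 140.25 kg/s of KOH reaches B, so B = 140.25/0.176 = 796.88 kg/s and vapour = 853.12 kg/s.
The evaporator receives (1−α)·1650 of feed at 0.915 water and removes 0.899 of that water:
0.899×0.915×(1−α)×1650 = 853.12
(1−α) = 853.12/1357.3 = 0.6286;  α = 0.3714.
Bypass flow = 0.3714×1650 = 612.87 kg/s.

612.9 kg/s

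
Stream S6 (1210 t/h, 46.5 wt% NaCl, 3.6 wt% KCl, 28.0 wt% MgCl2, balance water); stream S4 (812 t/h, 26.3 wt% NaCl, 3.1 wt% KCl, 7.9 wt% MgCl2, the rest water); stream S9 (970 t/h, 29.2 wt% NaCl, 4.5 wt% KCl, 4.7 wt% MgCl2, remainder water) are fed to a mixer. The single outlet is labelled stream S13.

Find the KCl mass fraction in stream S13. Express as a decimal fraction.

0.038

Total flow out = 1210 + 812 + 970 = 2992 t/h.
KCl in = 1210×0.036 + 812×0.031 + 970×0.045 = 112.38 t/h.
KCl mass fraction in S13 = 112.38/2992 = 0.038.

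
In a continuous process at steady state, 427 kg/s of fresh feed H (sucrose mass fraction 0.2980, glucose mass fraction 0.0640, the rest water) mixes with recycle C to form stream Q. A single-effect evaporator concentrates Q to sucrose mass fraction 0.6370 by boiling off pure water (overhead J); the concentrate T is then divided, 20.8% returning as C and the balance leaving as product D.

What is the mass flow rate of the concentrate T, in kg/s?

Overall sucrose balance (none leaves overhead): sucrose in fresh feed = sucrose in product, i.e. 427×0.298 = (1−0.208)·T·0.637.
T = 127.25/(0.637×0.792) = 252.22 kg/s.

252.2 kg/s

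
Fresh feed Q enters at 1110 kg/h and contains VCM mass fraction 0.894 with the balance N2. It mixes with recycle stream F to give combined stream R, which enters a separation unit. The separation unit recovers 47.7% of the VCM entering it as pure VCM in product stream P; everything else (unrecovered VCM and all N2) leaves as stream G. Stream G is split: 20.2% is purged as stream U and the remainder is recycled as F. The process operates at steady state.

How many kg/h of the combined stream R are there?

2286 kg/h

N2 enters only via Q and leaves only via the purge: 1110×0.106 = 0.202×(N2 in G), and the separation unit passes all N2, so N2 in R = N2 in G = 582.48 kg/h.
VCM in R: m_A = 1110×0.894 + (1−0.202)·(1−0.477)·m_A, so m_A = 992.34/0.5826 = 1703.2 kg/h.
R = 1703.2 + 582.48 = 2285.6 kg/h.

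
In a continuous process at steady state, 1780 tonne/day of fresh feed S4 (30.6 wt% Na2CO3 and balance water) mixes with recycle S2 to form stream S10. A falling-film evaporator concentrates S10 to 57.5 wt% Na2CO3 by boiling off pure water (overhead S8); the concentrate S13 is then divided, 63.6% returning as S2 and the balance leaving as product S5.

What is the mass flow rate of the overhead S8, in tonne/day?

832.7 tonne/day

Overall Na2CO3 balance (none leaves overhead): Na2CO3 in fresh feed = Na2CO3 in product, i.e. 1780×0.306 = (1−0.636)·S13·0.575.
S13 = 544.68/(0.575×0.364) = 2602.4 tonne/day.
Recycle S2 = 0.636×2602.4 = 1655.1 tonne/day.
Combined feed S10 = 1780 + 1655.1 = 3435.1 tonne/day.
Overhead S8 = S10 − S13 = 3435.1 − 2602.4 = 832.73 tonne/day.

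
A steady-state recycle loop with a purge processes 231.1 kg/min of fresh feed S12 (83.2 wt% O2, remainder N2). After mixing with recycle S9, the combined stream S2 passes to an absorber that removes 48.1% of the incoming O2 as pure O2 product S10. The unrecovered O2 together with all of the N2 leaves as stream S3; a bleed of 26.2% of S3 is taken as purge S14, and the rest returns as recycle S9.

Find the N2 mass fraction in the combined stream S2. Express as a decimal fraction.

0.322

N2 enters only via S12 and leaves only via the purge: 231.1×0.168 = 0.262×(N2 in S3), and the absorber passes all N2, so N2 in S2 = N2 in S3 = 148.19 kg/min.
O2 in S2: m_A = 231.1×0.832 + (1−0.262)·(1−0.481)·m_A, so m_A = 192.28/0.6170 = 311.64 kg/min.
S2 = 311.64 + 148.19 = 459.83 kg/min.
N2 fraction in S2 = 148.19/459.83 = 0.322.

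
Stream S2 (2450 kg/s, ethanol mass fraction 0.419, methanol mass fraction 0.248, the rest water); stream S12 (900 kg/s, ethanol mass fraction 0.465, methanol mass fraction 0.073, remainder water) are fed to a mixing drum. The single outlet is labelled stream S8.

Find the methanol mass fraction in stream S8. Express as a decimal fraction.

Total flow out = 2450 + 900 = 3350 kg/s.
methanol in = 2450×0.248 + 900×0.073 = 673.3 kg/s.
methanol mass fraction in S8 = 673.3/3350 = 0.201.

0.201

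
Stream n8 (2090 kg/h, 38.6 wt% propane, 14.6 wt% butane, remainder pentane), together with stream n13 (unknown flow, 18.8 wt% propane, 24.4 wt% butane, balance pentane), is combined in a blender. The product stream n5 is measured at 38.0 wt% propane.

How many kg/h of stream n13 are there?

65.31 kg/h

Let n13 be the unknown flow. Total out = 2090 + n13.
propane balance: 806.74 + 0.188·n13 = 0.380·(2090 + n13)
(0.188 − 0.380)·n13 = 0.380×2090 − 806.74 = -12.54
n13 = -12.54 / -0.192 = 65.312 kg/h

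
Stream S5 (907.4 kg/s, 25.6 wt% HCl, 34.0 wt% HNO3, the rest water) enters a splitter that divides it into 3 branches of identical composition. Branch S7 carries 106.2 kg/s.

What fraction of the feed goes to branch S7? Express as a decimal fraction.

0.117

Fraction to S7 = 106.2/907.4 = 0.1170.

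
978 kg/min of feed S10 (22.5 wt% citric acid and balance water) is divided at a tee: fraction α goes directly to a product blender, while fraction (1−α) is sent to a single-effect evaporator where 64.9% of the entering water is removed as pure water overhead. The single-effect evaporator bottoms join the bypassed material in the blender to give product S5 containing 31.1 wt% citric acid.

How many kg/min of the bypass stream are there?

All 978×0.225 = 220.05 kg/min of citric acid reaches S5, so S5 = 220.05/0.311 = 707.56 kg/min and vapour = 270.44 kg/min.
The evaporator receives (1−α)·978 of feed at 0.775 water and removes 0.649 of that water:
0.649×0.775×(1−α)×978 = 270.44
(1−α) = 270.44/491.91 = 0.5498;  α = 0.4502.
Bypass flow = 0.4502×978 = 440.31 kg/min.

440.3 kg/min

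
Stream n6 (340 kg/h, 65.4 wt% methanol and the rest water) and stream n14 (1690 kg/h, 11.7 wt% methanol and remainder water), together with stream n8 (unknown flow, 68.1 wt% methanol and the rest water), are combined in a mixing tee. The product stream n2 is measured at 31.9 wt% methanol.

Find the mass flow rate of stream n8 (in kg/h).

Let n8 be the unknown flow. Total out = 2030 + n8.
methanol balance: 420.09 + 0.681·n8 = 0.319·(2030 + n8)
(0.681 − 0.319)·n8 = 0.319×2030 − 420.09 = 227.48
n8 = 227.48 / 0.362 = 628.4 kg/h

628.4 kg/h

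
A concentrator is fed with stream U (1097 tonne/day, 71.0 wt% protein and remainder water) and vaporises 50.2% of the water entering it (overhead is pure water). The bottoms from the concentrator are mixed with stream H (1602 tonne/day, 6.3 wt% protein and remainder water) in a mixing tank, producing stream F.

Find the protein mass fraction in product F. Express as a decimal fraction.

Vapour removed = 0.502×0.290×1097 = 159.7 tonne/day; concentrate = 937.3 tonne/day.
protein reaching the mixer = 778.87 (from concentrate) + 1602×0.063 = 879.8 tonne/day.
Product flow = 937.3 + 1602 = 2539.3 tonne/day; protein fraction = 0.346.

0.346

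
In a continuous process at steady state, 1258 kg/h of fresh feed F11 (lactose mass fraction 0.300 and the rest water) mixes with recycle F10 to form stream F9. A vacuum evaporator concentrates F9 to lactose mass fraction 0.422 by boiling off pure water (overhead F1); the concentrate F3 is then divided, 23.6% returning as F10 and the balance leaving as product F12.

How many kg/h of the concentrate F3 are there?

Overall lactose balance (none leaves overhead): lactose in fresh feed = lactose in product, i.e. 1258×0.300 = (1−0.236)·F3·0.422.
F3 = 377.4/(0.422×0.764) = 1170.6 kg/h.

1171 kg/h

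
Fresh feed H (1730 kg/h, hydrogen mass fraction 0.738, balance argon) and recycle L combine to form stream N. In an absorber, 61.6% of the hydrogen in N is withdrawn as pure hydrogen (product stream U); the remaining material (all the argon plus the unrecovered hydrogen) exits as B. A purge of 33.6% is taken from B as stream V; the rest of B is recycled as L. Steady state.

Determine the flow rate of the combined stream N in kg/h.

3063 kg/h

argon enters only via H and leaves only via the purge: 1730×0.262 = 0.336×(argon in B), and the absorber passes all argon, so argon in N = argon in B = 1349 kg/h.
hydrogen in N: m_A = 1730×0.738 + (1−0.336)·(1−0.616)·m_A, so m_A = 1276.7/0.7450 = 1713.7 kg/h.
N = 1713.7 + 1349 = 3062.7 kg/h.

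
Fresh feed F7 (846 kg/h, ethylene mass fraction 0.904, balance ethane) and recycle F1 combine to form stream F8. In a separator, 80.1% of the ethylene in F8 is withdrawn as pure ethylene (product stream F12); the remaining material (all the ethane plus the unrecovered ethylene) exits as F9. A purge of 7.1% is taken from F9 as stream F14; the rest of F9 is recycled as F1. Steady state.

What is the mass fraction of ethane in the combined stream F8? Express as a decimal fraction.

ethane enters only via F7 and leaves only via the purge: 846×0.096 = 0.071×(ethane in F9), and the separator passes all ethane, so ethane in F8 = ethane in F9 = 1143.9 kg/h.
ethylene in F8: m_A = 846×0.904 + (1−0.071)·(1−0.801)·m_A, so m_A = 764.78/0.8151 = 938.24 kg/h.
F8 = 938.24 + 1143.9 = 2082.1 kg/h.
ethane fraction in F8 = 1143.9/2082.1 = 0.549.

0.549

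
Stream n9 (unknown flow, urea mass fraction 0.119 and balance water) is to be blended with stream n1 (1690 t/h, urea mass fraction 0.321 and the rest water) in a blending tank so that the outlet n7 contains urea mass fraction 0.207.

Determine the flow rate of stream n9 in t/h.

2189 t/h

Let n9 be the unknown flow. Total out = 1690 + n9.
urea balance: 542.49 + 0.119·n9 = 0.207·(1690 + n9)
(0.119 − 0.207)·n9 = 0.207×1690 − 542.49 = -192.66
n9 = -192.66 / -0.088 = 2189.3 t/h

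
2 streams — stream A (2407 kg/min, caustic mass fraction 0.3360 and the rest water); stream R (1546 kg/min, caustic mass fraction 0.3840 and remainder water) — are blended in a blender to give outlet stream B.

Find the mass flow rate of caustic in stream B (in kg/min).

1402 kg/min

caustic out = caustic in = 2407×0.336 + 1546×0.384 = 1402.4 kg/min.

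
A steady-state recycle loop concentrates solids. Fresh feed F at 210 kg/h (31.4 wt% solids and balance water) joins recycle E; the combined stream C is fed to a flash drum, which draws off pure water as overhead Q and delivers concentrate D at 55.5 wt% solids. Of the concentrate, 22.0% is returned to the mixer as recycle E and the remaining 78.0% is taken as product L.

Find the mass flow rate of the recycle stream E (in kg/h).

33.51 kg/h

Overall solids balance (none leaves overhead): solids in fresh feed = solids in product, i.e. 210×0.314 = (1−0.220)·D·0.555.
D = 65.94/(0.555×0.780) = 152.32 kg/h.
Recycle E = 0.220×152.32 = 33.511 kg/h.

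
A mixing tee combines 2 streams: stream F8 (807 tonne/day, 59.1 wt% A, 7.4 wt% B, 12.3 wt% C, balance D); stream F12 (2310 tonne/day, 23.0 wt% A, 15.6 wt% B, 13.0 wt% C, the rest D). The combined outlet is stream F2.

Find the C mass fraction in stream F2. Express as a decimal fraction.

Total flow out = 807 + 2310 = 3117 tonne/day.
C in = 807×0.123 + 2310×0.130 = 399.56 tonne/day.
C mass fraction in F2 = 399.56/3117 = 0.1282.

0.1282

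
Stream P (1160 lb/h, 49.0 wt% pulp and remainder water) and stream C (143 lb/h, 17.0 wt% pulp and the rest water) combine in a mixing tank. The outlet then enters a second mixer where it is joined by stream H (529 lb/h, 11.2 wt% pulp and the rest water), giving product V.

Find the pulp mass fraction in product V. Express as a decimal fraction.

0.3559

Overall, product flow = 1832 lb/h.
pulp in = 1160×0.490 + 143×0.170 + 529×0.112 = 651.96 lb/h.
pulp fraction in V = 0.3559.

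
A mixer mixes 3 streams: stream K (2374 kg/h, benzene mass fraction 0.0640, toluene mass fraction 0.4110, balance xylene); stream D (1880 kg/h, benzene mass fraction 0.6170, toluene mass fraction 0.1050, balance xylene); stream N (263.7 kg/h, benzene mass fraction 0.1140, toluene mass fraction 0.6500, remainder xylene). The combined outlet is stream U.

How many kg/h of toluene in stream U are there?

1345 kg/h

toluene out = toluene in = 2374×0.411 + 1880×0.105 + 263.7×0.650 = 1344.5 kg/h.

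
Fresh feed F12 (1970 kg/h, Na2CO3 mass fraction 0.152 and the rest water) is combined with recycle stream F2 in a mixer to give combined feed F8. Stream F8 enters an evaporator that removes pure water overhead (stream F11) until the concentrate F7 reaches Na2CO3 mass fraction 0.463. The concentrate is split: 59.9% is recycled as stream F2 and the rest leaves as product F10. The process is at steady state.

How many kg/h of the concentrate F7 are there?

Overall Na2CO3 balance (none leaves overhead): Na2CO3 in fresh feed = Na2CO3 in product, i.e. 1970×0.152 = (1−0.599)·F7·0.463.
F7 = 299.44/(0.463×0.401) = 1612.8 kg/h.

1613 kg/h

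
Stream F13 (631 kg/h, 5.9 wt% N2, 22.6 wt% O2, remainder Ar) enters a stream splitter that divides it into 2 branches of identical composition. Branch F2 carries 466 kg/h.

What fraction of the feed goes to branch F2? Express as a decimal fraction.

Fraction to F2 = 466/631 = 0.7385.

0.739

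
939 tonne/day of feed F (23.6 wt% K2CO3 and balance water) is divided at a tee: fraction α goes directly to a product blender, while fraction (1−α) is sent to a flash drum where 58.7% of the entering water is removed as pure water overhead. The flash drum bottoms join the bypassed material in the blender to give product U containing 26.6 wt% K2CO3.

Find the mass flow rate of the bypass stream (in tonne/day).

All 939×0.236 = 221.6 tonne/day of K2CO3 reaches U, so U = 221.6/0.266 = 833.1 tonne/day and vapour = 105.9 tonne/day.
The evaporator receives (1−α)·939 of feed at 0.764 water and removes 0.587 of that water:
0.587×0.764×(1−α)×939 = 105.9
(1−α) = 105.9/421.11 = 0.2515;  α = 0.7485.
Bypass flow = 0.7485×939 = 702.86 tonne/day.

702.9 tonne/day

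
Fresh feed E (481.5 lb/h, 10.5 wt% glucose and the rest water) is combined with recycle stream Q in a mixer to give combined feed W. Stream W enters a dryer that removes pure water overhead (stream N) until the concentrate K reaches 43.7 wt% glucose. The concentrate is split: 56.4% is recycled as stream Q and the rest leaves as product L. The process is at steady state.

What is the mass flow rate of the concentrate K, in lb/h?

Overall glucose balance (none leaves overhead): glucose in fresh feed = glucose in product, i.e. 481.5×0.105 = (1−0.564)·K·0.437.
K = 50.557/(0.437×0.436) = 265.35 lb/h.

265.3 lb/h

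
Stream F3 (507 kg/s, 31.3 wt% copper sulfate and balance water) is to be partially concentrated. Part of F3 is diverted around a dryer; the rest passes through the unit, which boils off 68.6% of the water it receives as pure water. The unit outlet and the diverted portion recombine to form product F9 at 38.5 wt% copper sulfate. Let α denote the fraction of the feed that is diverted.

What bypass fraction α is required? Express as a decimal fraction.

All 507×0.313 = 158.69 kg/s of copper sulfate reaches F9, so F9 = 158.69/0.385 = 412.18 kg/s and vapour = 94.816 kg/s.
The evaporator receives (1−α)·507 of feed at 0.687 water and removes 0.686 of that water:
0.686×0.687×(1−α)×507 = 94.816
(1−α) = 94.816/238.94 = 0.3968;  α = 0.6032.

0.603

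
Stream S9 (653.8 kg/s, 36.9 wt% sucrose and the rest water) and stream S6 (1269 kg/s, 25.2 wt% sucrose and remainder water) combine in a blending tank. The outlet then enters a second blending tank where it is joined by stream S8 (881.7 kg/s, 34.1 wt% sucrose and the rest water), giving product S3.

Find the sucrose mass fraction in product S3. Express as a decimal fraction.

0.3073

Overall, product flow = 2804.5 kg/s.
sucrose in = 653.8×0.369 + 1269×0.252 + 881.7×0.341 = 861.7 kg/s.
sucrose fraction in S3 = 0.3073.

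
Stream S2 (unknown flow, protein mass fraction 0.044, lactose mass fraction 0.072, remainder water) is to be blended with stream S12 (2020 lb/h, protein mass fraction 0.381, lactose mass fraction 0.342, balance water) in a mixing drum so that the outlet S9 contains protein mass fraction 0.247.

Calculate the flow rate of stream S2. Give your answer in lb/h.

1333 lb/h

Let S2 be the unknown flow. Total out = 2020 + S2.
protein balance: 769.62 + 0.044·S2 = 0.247·(2020 + S2)
(0.044 − 0.247)·S2 = 0.247×2020 − 769.62 = -270.68
S2 = -270.68 / -0.203 = 1333.4 lb/h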